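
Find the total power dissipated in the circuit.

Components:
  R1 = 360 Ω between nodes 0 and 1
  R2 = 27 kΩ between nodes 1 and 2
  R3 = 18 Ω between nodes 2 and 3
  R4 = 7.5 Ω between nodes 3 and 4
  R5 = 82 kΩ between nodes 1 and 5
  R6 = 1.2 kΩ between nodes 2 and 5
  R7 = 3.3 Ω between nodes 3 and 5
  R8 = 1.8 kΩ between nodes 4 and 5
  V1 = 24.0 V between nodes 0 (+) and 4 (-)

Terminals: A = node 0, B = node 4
Nodal analysis, taking node 4 as the 0 V reference.
Source V1 fixes V_0 = 24 V.
KCL at each unknown node (sum of currents leaving = 0; resistances in Ω):
  Node 1: (V_1 - 24)/360 + (V_1 - V_2)/27000 + (V_1 - V_5)/82000 = 0
  Node 2: (V_2 - V_1)/27000 + (V_2 - V_3)/18 + (V_2 - V_5)/1200 = 0
  Node 3: (V_3 - V_2)/18 + (V_3 - 0)/7.5 + (V_3 - V_5)/3.3 = 0
  Node 5: (V_5 - V_1)/82000 + (V_5 - V_2)/1200 + (V_5 - V_3)/3.3 + (V_5 - 0)/1800 = 0
Collecting terms (coefficients in siemens):
  0.002827·V_1 - 0.00003704·V_2 - 0.0000122·V_5 = 0.06667
  0.05643·V_2 - 0.00003704·V_1 - 0.05556·V_3 - 0.0008333·V_5 = 0
  0.4919·V_3 - 0.05556·V_2 - 0.303·V_5 = 0
  0.3044·V_5 - 0.0000122·V_1 - 0.0008333·V_2 - 0.303·V_3 = 0
Solving these 4 simultaneous equations (Gaussian elimination) gives:
  V_1 = 23.58 V, V_2 = 0.02415 V, V_3 = 0.00866 V, V_5 = 0.009631 V
Power in each resistor, P = (ΔV)²/R:
  P_R1 = (24 - 23.58)²/360 = 0.0004844 W
  P_R2 = (23.58 - 0.02415)²/27000 = 0.02056 W
  P_R3 = (0.02415 - 0.00866)²/18 = 0.00001333 W
  P_R4 = (0.00866 - 0)²/7.5 = 0.000009999 W
  P_R5 = (23.58 - 0.009631)²/82000 = 0.006777 W
  P_R6 = (0.02415 - 0.009631)²/1200 = 0.0000001756 W
  P_R7 = (0.00866 - 0.009631)²/3.3 = 0.0000002857 W
  P_R8 = (0 - 0.009631)²/1800 = 0.00000005153 W
P_total = P_R1 + P_R2 + P_R3 + P_R4 + P_R5 + P_R6 + P_R7 + P_R8 = 0.02784 W

Final answer: 0.02784 W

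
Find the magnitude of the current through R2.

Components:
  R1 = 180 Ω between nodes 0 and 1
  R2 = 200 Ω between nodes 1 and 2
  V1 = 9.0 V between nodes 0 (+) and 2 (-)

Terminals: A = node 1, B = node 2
Nodal analysis, taking node 2 as the 0 V reference.
Source V1 fixes V_0 = 9 V.
KCL at each unknown node (sum of currents leaving = 0; resistances in Ω):
  Node 1: (V_1 - 9)/180 + (V_1 - 0)/200 = 0
Collecting terms: 0.01056 × V_1 = 0.05  =>  V_1 = 4.737 V
I_R2 = (V_1 - V_2)/R2 = (4.737 - 0)/200 = 0.02368 A
|I_R2| = 0.02368 A

Final answer: |I_R2| = 0.02368 A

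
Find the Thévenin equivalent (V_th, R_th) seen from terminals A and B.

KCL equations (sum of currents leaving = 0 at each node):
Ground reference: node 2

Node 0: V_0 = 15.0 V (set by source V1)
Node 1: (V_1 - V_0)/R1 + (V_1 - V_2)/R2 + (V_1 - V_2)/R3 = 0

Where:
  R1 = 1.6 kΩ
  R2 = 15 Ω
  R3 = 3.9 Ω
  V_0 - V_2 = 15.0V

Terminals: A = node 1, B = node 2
Step 1 — V_th is the open-circuit voltage V_A - V_B (nothing connected across the terminals).
Nodal analysis, taking node 2 as the 0 V reference.
Source V1 fixes V_0 = 15 V.
KCL at each unknown node (sum of currents leaving = 0; resistances in Ω):
  Node 1: (V_1 - 15)/1600 + (V_1 - 0)/15 + (V_1 - 0)/3.9 = 0
Collecting terms: 0.3237 × V_1 = 0.009375  =>  V_1 = 0.02896 V
V_th = V_1 - V_2 = 0.02896 - 0 = 0.02896 V
Step 2 — R_th: zero the source — replace V1 by a short circuit (node 2 merges into node 0) — and find the resistance seen between A (node 1) and B (node 0).
Reduce the network between node 1 (A) and node 0 (B) by series/parallel combination:
  Rp1 = R1 ‖ R2 ‖ R3 (parallel, all between nodes 0 and 1) = 1/(1/1600 + 1/15 + 1/3.9) = 3.089 Ω
R_th = 3.089 Ω

Final answer: V_th = 0.02896 V, R_th = 3.089 Ω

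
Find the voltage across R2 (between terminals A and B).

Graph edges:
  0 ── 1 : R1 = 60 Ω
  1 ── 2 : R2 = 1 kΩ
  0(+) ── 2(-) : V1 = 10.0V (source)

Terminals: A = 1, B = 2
R1 and R2 are in series across V1 (node 0 → node 1 → node 2), and the output A–B is taken across R2, so this is a voltage divider.
Series current: I = V1/(R1 + R2) = 10/(60 + 1000) = 10/1060 = 0.009434 A
V_R2 = I × R2 = V1 × R2/(R1 + R2) = 10 × 1000/1060 = 9.434 V

Final answer: 9.434 V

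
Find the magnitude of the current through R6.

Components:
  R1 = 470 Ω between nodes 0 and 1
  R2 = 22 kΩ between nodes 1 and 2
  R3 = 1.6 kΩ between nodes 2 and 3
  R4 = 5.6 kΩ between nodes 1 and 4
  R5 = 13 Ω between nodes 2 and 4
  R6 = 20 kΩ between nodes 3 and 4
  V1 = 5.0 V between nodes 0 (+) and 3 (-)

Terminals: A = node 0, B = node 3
Nodal analysis, taking node 3 as the 0 V reference.
Source V1 fixes V_0 = 5 V.
KCL at each unknown node (sum of currents leaving = 0; resistances in Ω):
  Node 1: (V_1 - 5)/470 + (V_1 - V_2)/22000 + (V_1 - V_4)/5600 = 0
  Node 2: (V_2 - V_1)/22000 + (V_2 - 0)/1600 + (V_2 - V_4)/13 = 0
  Node 4: (V_4 - V_1)/5600 + (V_4 - V_2)/13 + (V_4 - 0)/20000 = 0
Collecting terms (coefficients in siemens):
  0.002352·V_1 - 0.00004545·V_2 - 0.0001786·V_4 = 0.01064
  0.07759·V_2 - 0.00004545·V_1 - 0.07692·V_4 = 0
  0.07715·V_4 - 0.0001786·V_1 - 0.07692·V_2 = 0
Solving these 3 simultaneous equations (Gaussian elimination) gives:
  V_1 = 4.634 V, V_2 = 1.153 V, V_4 = 1.16 V
I_R6 = (V_3 - V_4)/R6 = (0 - 1.16)/20000 = -0.00005801 A
|I_R6| = 0.00005801 A

Final answer: |I_R6| = 5.801e-05 A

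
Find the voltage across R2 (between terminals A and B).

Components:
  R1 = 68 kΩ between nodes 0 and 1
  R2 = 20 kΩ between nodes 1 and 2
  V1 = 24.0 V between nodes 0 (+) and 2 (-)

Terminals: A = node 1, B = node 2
R1 and R2 are in series across V1 (node 0 → node 1 → node 2), and the output A–B is taken across R2, so this is a voltage divider.
Series current: I = V1/(R1 + R2) = 24/(68000 + 20000) = 24/88000 = 0.0002727 A
V_R2 = I × R2 = V1 × R2/(R1 + R2) = 24 × 20000/88000 = 5.455 V

Final answer: 5.455 V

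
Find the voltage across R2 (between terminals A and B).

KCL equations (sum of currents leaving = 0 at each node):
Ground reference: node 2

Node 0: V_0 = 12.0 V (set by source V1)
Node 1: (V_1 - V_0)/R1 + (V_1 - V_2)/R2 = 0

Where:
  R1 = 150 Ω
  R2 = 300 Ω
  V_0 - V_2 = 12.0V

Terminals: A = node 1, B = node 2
R1 and R2 are in series across V1 (node 0 → node 1 → node 2), and the output A–B is taken across R2, so this is a voltage divider.
Series current: I = V1/(R1 + R2) = 12/(150 + 300) = 12/450 = 0.02667 A
V_R2 = I × R2 = V1 × R2/(R1 + R2) = 12 × 300/450 = 8 V

Final answer: 8 V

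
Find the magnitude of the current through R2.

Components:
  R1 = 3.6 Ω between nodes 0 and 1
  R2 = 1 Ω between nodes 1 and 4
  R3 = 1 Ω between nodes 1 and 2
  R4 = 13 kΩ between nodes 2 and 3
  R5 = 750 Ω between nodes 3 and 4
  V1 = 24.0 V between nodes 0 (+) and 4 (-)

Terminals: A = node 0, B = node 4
Nodal analysis, taking node 4 as the 0 V reference.
Source V1 fixes V_0 = 24 V.
KCL at each unknown node (sum of currents leaving = 0; resistances in Ω):
  Node 1: (V_1 - 24)/3.6 + (V_1 - 0)/1 + (V_1 - V_2)/1 = 0
  Node 2: (V_2 - V_1)/1 + (V_2 - V_3)/13000 = 0
  Node 3: (V_3 - V_2)/13000 + (V_3 - 0)/750 = 0
Collecting terms (coefficients in siemens):
  2.278·V_1 - 1·V_2 = 6.667
  1·V_2 - 1·V_1 - 0.00007692·V_3 = 0
  0.00141·V_3 - 0.00007692·V_2 = 0
Solving these 3 simultaneous equations (Gaussian elimination) gives:
  V_1 = 5.217 V, V_2 = 5.217 V, V_3 = 0.2845 V
I_R2 = (V_1 - V_4)/R2 = (5.217 - 0)/1 = 5.217 A
|I_R2| = 5.217 A

Final answer: |I_R2| = 5.217 A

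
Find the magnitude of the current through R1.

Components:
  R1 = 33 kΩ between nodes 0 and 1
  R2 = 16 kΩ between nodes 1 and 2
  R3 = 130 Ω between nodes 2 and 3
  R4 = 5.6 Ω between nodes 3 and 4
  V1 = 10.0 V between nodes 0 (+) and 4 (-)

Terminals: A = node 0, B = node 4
Nodal analysis, taking node 4 as the 0 V reference.
Source V1 fixes V_0 = 10 V.
KCL at each unknown node (sum of currents leaving = 0; resistances in Ω):
  Node 1: (V_1 - 10)/33000 + (V_1 - V_2)/16000 = 0
  Node 2: (V_2 - V_1)/16000 + (V_2 - V_3)/130 = 0
  Node 3: (V_3 - V_2)/130 + (V_3 - 0)/5.6 = 0
Collecting terms (coefficients in siemens):
  0.0000928·V_1 - 0.0000625·V_2 = 0.000303
  0.007755·V_2 - 0.0000625·V_1 - 0.007692·V_3 = 0
  0.1863·V_3 - 0.007692·V_2 = 0
Solving these 3 simultaneous equations (Gaussian elimination) gives:
  V_1 = 3.284 V, V_2 = 0.0276 V, V_3 = 0.00114 V
I_R1 = (V_0 - V_1)/R1 = (10 - 3.284)/33000 = 0.0002035 A
|I_R1| = 0.0002035 A

Final answer: |I_R1| = 0.0002035 A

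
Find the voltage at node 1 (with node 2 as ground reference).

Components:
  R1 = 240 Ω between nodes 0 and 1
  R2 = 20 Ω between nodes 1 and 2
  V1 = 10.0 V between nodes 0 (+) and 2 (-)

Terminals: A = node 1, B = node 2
Nodal analysis, taking node 2 as the 0 V reference.
Source V1 fixes V_0 = 10 V.
KCL at each unknown node (sum of currents leaving = 0; resistances in Ω):
  Node 1: (V_1 - 10)/240 + (V_1 - 0)/20 = 0
Collecting terms: 0.05417 × V_1 = 0.04167  =>  V_1 = 0.7692 V
The requested potential is V_1 = 0.7692 V.

Final answer: V_1 = 0.7692 V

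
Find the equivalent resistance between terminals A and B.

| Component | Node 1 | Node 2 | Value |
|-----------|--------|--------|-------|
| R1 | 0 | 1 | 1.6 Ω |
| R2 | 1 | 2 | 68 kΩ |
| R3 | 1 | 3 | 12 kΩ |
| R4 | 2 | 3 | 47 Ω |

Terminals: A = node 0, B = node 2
Reduce the network between node 0 (A) and node 2 (B) by series/parallel combination:
  Rs1 = R3 + R4 (series, joined only at node 3) = 12000 + 47 = 12050 Ω
  Rp1 = R2 ‖ Rs1 (parallel, both between nodes 1 and 2) = 1/(1/68000 + 1/12050) = 10230 Ω
  Rs2 = R1 + Rp1 (series, joined only at node 1) = 1.6 + 10230 = 10240 Ω
R_eq = 10.24 kΩ

Final answer: 10.24 kΩ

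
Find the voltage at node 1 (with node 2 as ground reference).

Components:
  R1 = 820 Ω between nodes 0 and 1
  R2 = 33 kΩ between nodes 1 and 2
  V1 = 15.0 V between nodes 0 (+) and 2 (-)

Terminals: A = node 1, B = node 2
Nodal analysis, taking node 2 as the 0 V reference.
Source V1 fixes V_0 = 15 V.
KCL at each unknown node (sum of currents leaving = 0; resistances in Ω):
  Node 1: (V_1 - 15)/820 + (V_1 - 0)/33000 = 0
Collecting terms: 0.00125 × V_1 = 0.01829  =>  V_1 = 14.64 V
The requested potential is V_1 = 14.64 V.

Final answer: V_1 = 14.64 V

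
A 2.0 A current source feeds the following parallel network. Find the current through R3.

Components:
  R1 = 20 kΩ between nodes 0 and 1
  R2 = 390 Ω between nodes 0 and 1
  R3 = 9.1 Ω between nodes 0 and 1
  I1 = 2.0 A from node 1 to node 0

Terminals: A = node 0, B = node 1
All resistors sit directly between nodes 0 and 1, so they are in parallel and share one voltage V; the full source current 2 A splits among them.
1/R_par = 1/20000 + 1/390 + 1/9.1 = 0.1125 S  =>  R_par = 8.889 Ω
V = I × R_par = 2 × 8.889 = 17.78 V
I_R3 = V/R3 = 17.78/9.1 = 1.954 A

Final answer: 1.954 A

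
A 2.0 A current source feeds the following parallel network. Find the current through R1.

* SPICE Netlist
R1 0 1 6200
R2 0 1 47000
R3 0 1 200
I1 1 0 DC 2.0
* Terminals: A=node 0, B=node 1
All resistors sit directly between nodes 0 and 1, so they are in parallel and share one voltage V; the full source current 2 A splits among them.
1/R_par = 1/6200 + 1/47000 + 1/200 = 0.005183 S  =>  R_par = 193 Ω
V = I × R_par = 2 × 193 = 385.9 V
I_R1 = V/R1 = 385.9/6200 = 0.06224 A

Final answer: 0.06224 A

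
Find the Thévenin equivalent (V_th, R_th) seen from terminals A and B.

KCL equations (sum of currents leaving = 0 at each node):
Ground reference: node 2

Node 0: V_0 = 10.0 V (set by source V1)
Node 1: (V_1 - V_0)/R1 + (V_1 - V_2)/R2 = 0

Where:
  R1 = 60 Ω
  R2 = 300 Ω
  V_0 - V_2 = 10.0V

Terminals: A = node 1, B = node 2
Step 1 — V_th is the open-circuit voltage V_A - V_B (nothing connected across the terminals).
Nodal analysis, taking node 2 as the 0 V reference.
Source V1 fixes V_0 = 10 V.
KCL at each unknown node (sum of currents leaving = 0; resistances in Ω):
  Node 1: (V_1 - 10)/60 + (V_1 - 0)/300 = 0
Collecting terms: 0.02 × V_1 = 0.1667  =>  V_1 = 8.333 V
V_th = V_1 - V_2 = 8.333 - 0 = 8.333 V
Step 2 — R_th: zero the source — replace V1 by a short circuit (node 2 merges into node 0) — and find the resistance seen between A (node 1) and B (node 0).
Reduce the network between node 1 (A) and node 0 (B) by series/parallel combination:
  Rp1 = R1 ‖ R2 (parallel, both between nodes 0 and 1) = 1/(1/60 + 1/300) = 50 Ω
R_th = 50 Ω

Final answer: V_th = 8.333 V, R_th = 50 Ω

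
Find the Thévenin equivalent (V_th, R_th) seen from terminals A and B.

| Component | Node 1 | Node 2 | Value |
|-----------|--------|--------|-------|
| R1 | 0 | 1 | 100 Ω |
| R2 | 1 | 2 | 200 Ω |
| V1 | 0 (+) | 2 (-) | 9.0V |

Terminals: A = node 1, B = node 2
Step 1 — V_th is the open-circuit voltage V_A - V_B (nothing connected across the terminals).
Nodal analysis, taking node 2 as the 0 V reference.
Source V1 fixes V_0 = 9 V.
KCL at each unknown node (sum of currents leaving = 0; resistances in Ω):
  Node 1: (V_1 - 9)/100 + (V_1 - 0)/200 = 0
Collecting terms: 0.015 × V_1 = 0.09  =>  V_1 = 6 V
V_th = V_1 - V_2 = 6 - 0 = 6 V
Step 2 — R_th: zero the source — replace V1 by a short circuit (node 2 merges into node 0) — and find the resistance seen between A (node 1) and B (node 0).
Reduce the network between node 1 (A) and node 0 (B) by series/parallel combination:
  Rp1 = R1 ‖ R2 (parallel, both between nodes 0 and 1) = 1/(1/100 + 1/200) = 66.67 Ω
R_th = 66.67 Ω

Final answer: V_th = 6 V, R_th = 66.67 Ω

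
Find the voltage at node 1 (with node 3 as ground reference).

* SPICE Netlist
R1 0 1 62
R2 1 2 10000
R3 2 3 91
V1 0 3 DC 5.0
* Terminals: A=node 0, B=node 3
Nodal analysis, taking node 3 as the 0 V reference.
Source V1 fixes V_0 = 5 V.
KCL at each unknown node (sum of currents leaving = 0; resistances in Ω):
  Node 1: (V_1 - 5)/62 + (V_1 - V_2)/10000 = 0
  Node 2: (V_2 - V_1)/10000 + (V_2 - 0)/91 = 0
Collecting terms (coefficients in siemens):
  0.01623·V_1 - 0.0001·V_2 = 0.08065
  0.01109·V_2 - 0.0001·V_1 = 0
Determinant D = (0.01623)(0.01109) - (-0.0001)(-0.0001) = 0.00018
V_1 = [(0.08065)(0.01109) - (-0.0001)(0)]/D = 4.969 V
V_2 = [(0.01623)(0) - (0.08065)(-0.0001)]/D = 0.04481 V
The requested potential is V_1 = 4.969 V.

Final answer: V_1 = 4.969 V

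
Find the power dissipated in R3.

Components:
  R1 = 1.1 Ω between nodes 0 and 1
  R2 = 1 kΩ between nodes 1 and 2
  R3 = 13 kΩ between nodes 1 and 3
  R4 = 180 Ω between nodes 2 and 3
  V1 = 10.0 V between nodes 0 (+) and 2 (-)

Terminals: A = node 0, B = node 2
Nodal analysis, taking node 2 as the 0 V reference.
Source V1 fixes V_0 = 10 V.
KCL at each unknown node (sum of currents leaving = 0; resistances in Ω):
  Node 1: (V_1 - 10)/1.1 + (V_1 - 0)/1000 + (V_1 - V_3)/13000 = 0
  Node 3: (V_3 - V_1)/13000 + (V_3 - 0)/180 = 0
Collecting terms (coefficients in siemens):
  0.9102·V_1 - 0.00007692·V_3 = 9.091
  0.005632·V_3 - 0.00007692·V_1 = 0
Determinant D = (0.9102)(0.005632) - (-0.00007692)(-0.00007692) = 0.005126
V_1 = [(9.091)(0.005632) - (-0.00007692)(0)]/D = 9.988 V
V_3 = [(0.9102)(0) - (9.091)(-0.00007692)]/D = 0.1364 V
I_R3 = (V_1 - V_3)/R3 = (9.988 - 0.1364)/13000 = 0.0007578 A
P_R3 = I_R3² × R3 = (0.0007578)² × 13000 = 0.007466 W

Final answer: 0.007466 W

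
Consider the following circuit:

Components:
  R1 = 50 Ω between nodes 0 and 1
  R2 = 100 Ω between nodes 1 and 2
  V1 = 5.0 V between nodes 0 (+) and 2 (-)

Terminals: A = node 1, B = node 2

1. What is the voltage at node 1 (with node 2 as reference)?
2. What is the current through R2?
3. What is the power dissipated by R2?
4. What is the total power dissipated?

Nodal analysis, taking node 2 as the 0 V reference.
Source V1 fixes V_0 = 5 V.
KCL at each unknown node (sum of currents leaving = 0; resistances in Ω):
  Node 1: (V_1 - 5)/50 + (V_1 - 0)/100 = 0
Collecting terms: 0.03 × V_1 = 0.1  =>  V_1 = 3.333 V
Part 1:
  Read off the nodal solution: V_1 = 3.333 V
Part 2:
  I_R2 = (V_1 - V_2)/R2 = (3.333 - 0)/100 = 0.03333 A
  Magnitude: I_R2 = 0.03333 A
Part 3:
  I_R2 = (V_1 - V_2)/R2 = (3.333 - 0)/100 = 0.03333 A
  P_R2 = I_R2² × R2 = (0.03333)² × 100 = 0.1111 W
Part 4:
  Power in each resistor, P = (ΔV)²/R:
    P_R1 = (5 - 3.333)²/50 = 0.05556 W
    P_R2 = (3.333 - 0)²/100 = 0.1111 W
  P_total = P_R1 + P_R2 = 0.1667 W

Final answers:
1. V_1 = 3.333 V
2. I_R2 = 0.03333 A
3. P_R2 = 0.1111 W
4. P_total = 0.1667 W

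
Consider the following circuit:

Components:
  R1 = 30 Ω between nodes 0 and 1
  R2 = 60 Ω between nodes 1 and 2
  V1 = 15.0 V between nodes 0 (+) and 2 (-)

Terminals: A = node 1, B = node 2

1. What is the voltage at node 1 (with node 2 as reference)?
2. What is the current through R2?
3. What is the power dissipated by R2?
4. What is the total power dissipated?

Nodal analysis, taking node 2 as the 0 V reference.
Source V1 fixes V_0 = 15 V.
KCL at each unknown node (sum of currents leaving = 0; resistances in Ω):
  Node 1: (V_1 - 15)/30 + (V_1 - 0)/60 = 0
Collecting terms: 0.05 × V_1 = 0.5  =>  V_1 = 10 V
Part 1:
  Read off the nodal solution: V_1 = 10 V
Part 2:
  I_R2 = (V_1 - V_2)/R2 = (10 - 0)/60 = 0.1667 A
  Magnitude: I_R2 = 0.1667 A
Part 3:
  I_R2 = (V_1 - V_2)/R2 = (10 - 0)/60 = 0.1667 A
  P_R2 = I_R2² × R2 = (0.1667)² × 60 = 1.667 W
Part 4:
  Power in each resistor, P = (ΔV)²/R:
    P_R1 = (15 - 10)²/30 = 0.8333 W
    P_R2 = (10 - 0)²/60 = 1.667 W
  P_total = P_R1 + P_R2 = 2.5 W

Final answers:
1. V_1 = 10 V
2. I_R2 = 0.1667 A
3. P_R2 = 1.667 W
4. P_total = 2.5 W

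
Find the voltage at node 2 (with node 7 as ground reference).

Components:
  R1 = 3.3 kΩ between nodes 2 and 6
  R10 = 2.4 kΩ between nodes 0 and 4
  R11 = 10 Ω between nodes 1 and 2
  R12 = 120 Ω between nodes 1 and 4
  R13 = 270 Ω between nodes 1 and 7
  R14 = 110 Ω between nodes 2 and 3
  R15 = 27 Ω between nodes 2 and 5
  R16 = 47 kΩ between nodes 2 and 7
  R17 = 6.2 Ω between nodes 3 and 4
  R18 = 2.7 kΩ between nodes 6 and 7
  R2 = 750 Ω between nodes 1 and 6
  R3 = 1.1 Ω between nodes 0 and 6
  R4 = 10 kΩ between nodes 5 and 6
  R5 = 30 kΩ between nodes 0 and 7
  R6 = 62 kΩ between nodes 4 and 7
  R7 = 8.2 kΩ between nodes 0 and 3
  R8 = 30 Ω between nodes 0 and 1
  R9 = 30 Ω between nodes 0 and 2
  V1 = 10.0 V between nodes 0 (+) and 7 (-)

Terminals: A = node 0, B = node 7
Nodal analysis, taking node 7 as the 0 V reference.
Source V1 fixes V_0 = 10 V.
KCL at each unknown node (sum of currents leaving = 0; resistances in Ω):
  Node 1: (V_1 - V_6)/750 + (V_1 - 10)/30 + (V_1 - V_2)/10 + (V_1 - V_4)/120 + (V_1 - 0)/270 = 0
  Node 2: (V_2 - V_6)/3300 + (V_2 - 10)/30 + (V_2 - V_1)/10 + (V_2 - V_3)/110 + (V_2 - V_5)/27 + (V_2 - 0)/47000 = 0
  Node 3: (V_3 - 10)/8200 + (V_3 - V_2)/110 + (V_3 - V_4)/6.2 = 0
  Node 4: (V_4 - 0)/62000 + (V_4 - 10)/2400 + (V_4 - V_1)/120 + (V_4 - V_3)/6.2 = 0
  Node 5: (V_5 - V_6)/10000 + (V_5 - V_2)/27 = 0
  Node 6: (V_6 - V_2)/3300 + (V_6 - V_1)/750 + (V_6 - 10)/1.1 + (V_6 - V_5)/10000 + (V_6 - 0)/2700 = 0
Collecting terms (coefficients in siemens):
  0.1467·V_1 - 0.1·V_2 - 0.008333·V_4 - 0.001333·V_6 = 0.3333
  0.1798·V_2 - 0.1·V_1 - 0.009091·V_3 - 0.03704·V_5 - 0.000303·V_6 = 0.3333
  0.1705·V_3 - 0.009091·V_2 - 0.1613·V_4 = 0.00122
  0.1701·V_4 - 0.008333·V_1 - 0.1613·V_3 = 0.004167
  0.03714·V_5 - 0.03704·V_2 - 0.0001·V_6 = 0
  0.9112·V_6 - 0.001333·V_1 - 0.000303·V_2 - 0.0001·V_5 = 9.091
Solving these 6 simultaneous equations (Gaussian elimination) gives:
  V_1 = 9.419 V, V_2 = 9.56 V, V_3 = 9.501 V, V_4 = 9.497 V
  V_5 = 9.561 V, V_6 = 9.995 V
The requested potential is V_2 = 9.56 V.

Final answer: V_2 = 9.56 V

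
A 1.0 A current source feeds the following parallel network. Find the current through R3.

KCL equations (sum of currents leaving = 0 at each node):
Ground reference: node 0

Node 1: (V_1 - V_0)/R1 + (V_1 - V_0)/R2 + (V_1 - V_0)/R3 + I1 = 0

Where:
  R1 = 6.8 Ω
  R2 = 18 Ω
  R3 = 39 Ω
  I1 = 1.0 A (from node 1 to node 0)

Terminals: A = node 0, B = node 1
All resistors sit directly between nodes 0 and 1, so they are in parallel and share one voltage V; the full source current 1 A splits among them.
1/R_par = 1/6.8 + 1/18 + 1/39 = 0.2283 S  =>  R_par = 4.381 Ω
V = I × R_par = 1 × 4.381 = 4.381 V
I_R3 = V/R3 = 4.381/39 = 0.1123 A

Final answer: 0.1123 A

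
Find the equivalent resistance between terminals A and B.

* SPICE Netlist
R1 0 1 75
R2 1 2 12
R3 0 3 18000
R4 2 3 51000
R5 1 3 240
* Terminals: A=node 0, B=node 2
The network is not a plain series/parallel combination. Inject a 1 A test current into terminal A (node 0) and return it from terminal B (node 2); then R_eq = V_A / (1 A).
Nodal analysis, taking node 2 as the 0 V reference.
Current source I_test pushes 1 A into node 0 and draws it out of node 2.
KCL at each unknown node (sum of currents leaving = 0; resistances in Ω):
  Node 0: (V_0 - V_1)/75 + (V_0 - V_3)/18000 - 1 = 0
  Node 1: (V_1 - V_0)/75 + (V_1 - 0)/12 + (V_1 - V_3)/240 = 0
  Node 3: (V_3 - V_0)/18000 + (V_3 - V_1)/240 + (V_3 - 0)/51000 = 0
Collecting terms (coefficients in siemens):
  0.01339·V_0 - 0.01333·V_1 - 0.00005556·V_3 = 1
  0.1008·V_1 - 0.01333·V_0 - 0.004167·V_3 = 0
  0.004242·V_3 - 0.00005556·V_0 - 0.004167·V_1 = 0
Solving these 3 simultaneous equations (Gaussian elimination) gives:
  V_0 = 86.69 V, V_1 = 12 V, V_3 = 12.92 V
R_eq = V_0 / 1 A = 86.69 Ω

Final answer: 86.69 Ω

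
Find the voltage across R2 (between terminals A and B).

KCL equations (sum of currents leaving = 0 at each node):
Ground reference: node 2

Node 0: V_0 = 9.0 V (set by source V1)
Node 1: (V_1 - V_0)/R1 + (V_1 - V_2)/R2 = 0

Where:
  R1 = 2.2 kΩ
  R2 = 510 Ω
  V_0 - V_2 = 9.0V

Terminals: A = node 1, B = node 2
R1 and R2 are in series across V1 (node 0 → node 1 → node 2), and the output A–B is taken across R2, so this is a voltage divider.
Series current: I = V1/(R1 + R2) = 9/(2200 + 510) = 9/2710 = 0.003321 A
V_R2 = I × R2 = V1 × R2/(R1 + R2) = 9 × 510/2710 = 1.694 V

Final answer: 1.694 V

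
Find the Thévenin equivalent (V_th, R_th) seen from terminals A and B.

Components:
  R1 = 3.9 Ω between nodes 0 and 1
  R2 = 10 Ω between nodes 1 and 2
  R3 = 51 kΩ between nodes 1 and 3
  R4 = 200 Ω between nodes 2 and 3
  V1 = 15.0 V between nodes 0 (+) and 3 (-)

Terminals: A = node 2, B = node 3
Step 1 — V_th is the open-circuit voltage V_A - V_B (nothing connected across the terminals).
Nodal analysis, taking node 3 as the 0 V reference.
Source V1 fixes V_0 = 15 V.
KCL at each unknown node (sum of currents leaving = 0; resistances in Ω):
  Node 1: (V_1 - 15)/3.9 + (V_1 - V_2)/10 + (V_1 - 0)/51000 = 0
  Node 2: (V_2 - V_1)/10 + (V_2 - 0)/200 = 0
Collecting terms (coefficients in siemens):
  0.3564·V_1 - 0.1·V_2 = 3.846
  0.105·V_2 - 0.1·V_1 = 0
Determinant D = (0.3564)(0.105) - (-0.1)(-0.1) = 0.02743
V_1 = [(3.846)(0.105) - (-0.1)(0)]/D = 14.73 V
V_2 = [(0.3564)(0) - (3.846)(-0.1)]/D = 14.02 V
V_th = V_2 - V_3 = 14.02 - 0 = 14.02 V
Step 2 — R_th: zero the source — replace V1 by a short circuit (node 3 merges into node 0) — and find the resistance seen between A (node 2) and B (node 0).
Reduce the network between node 2 (A) and node 0 (B) by series/parallel combination:
  Rp1 = R1 ‖ R3 (parallel, both between nodes 0 and 1) = 1/(1/3.9 + 1/51000) = 3.9 Ω
  Rs1 = R2 + Rp1 (series, joined only at node 1) = 10 + 3.9 = 13.9 Ω
  Rp2 = R4 ‖ Rs1 (parallel, both between nodes 0 and 2) = 1/(1/200 + 1/13.9) = 13 Ω
R_th = 13 Ω

Final answer: V_th = 14.02 V, R_th = 13 Ω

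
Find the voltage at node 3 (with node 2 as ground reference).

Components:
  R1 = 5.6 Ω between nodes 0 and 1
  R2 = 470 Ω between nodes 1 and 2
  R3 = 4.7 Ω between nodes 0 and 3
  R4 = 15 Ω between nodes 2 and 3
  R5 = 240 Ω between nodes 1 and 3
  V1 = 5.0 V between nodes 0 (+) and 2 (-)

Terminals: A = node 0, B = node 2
Nodal analysis, taking node 2 as the 0 V reference.
Source V1 fixes V_0 = 5 V.
KCL at each unknown node (sum of currents leaving = 0; resistances in Ω):
  Node 1: (V_1 - 5)/5.6 + (V_1 - 0)/470 + (V_1 - V_3)/240 = 0
  Node 3: (V_3 - 5)/4.7 + (V_3 - 0)/15 + (V_3 - V_1)/240 = 0
Collecting terms (coefficients in siemens):
  0.1849·V_1 - 0.004167·V_3 = 0.8929
  0.2836·V_3 - 0.004167·V_1 = 1.064
Determinant D = (0.1849)(0.2836) - (-0.004167)(-0.004167) = 0.05241
V_1 = [(0.8929)(0.2836) - (-0.004167)(1.064)]/D = 4.916 V
V_3 = [(0.1849)(1.064) - (0.8929)(-0.004167)]/D = 3.823 V
The requested potential is V_3 = 3.823 V.

Final answer: V_3 = 3.823 V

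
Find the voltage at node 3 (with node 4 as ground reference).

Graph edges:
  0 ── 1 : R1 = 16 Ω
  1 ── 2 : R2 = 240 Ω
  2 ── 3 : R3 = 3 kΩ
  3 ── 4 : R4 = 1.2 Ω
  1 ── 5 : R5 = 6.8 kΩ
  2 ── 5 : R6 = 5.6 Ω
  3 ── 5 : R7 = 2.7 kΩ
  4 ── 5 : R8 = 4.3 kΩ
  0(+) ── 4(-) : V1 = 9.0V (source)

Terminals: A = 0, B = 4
Nodal analysis, taking node 4 as the 0 V reference.
Source V1 fixes V_0 = 9 V.
KCL at each unknown node (sum of currents leaving = 0; resistances in Ω):
  Node 1: (V_1 - 9)/16 + (V_1 - V_2)/240 + (V_1 - V_5)/6800 = 0
  Node 2: (V_2 - V_1)/240 + (V_2 - V_3)/3000 + (V_2 - V_5)/5.6 = 0
  Node 3: (V_3 - V_2)/3000 + (V_3 - 0)/1.2 + (V_3 - V_5)/2700 = 0
  Node 5: (V_5 - V_1)/6800 + (V_5 - V_2)/5.6 + (V_5 - V_3)/2700 + (V_5 - 0)/4300 = 0
Collecting terms (coefficients in siemens):
  0.06681·V_1 - 0.004167·V_2 - 0.0001471·V_5 = 0.5625
  0.1831·V_2 - 0.004167·V_1 - 0.0003333·V_3 - 0.1786·V_5 = 0
  0.834·V_3 - 0.0003333·V_2 - 0.0003704·V_5 = 0
  0.1793·V_5 - 0.0001471·V_1 - 0.1786·V_2 - 0.0003704·V_3 = 0
Solving these 4 simultaneous equations (Gaussian elimination) gives:
  V_1 = 8.891 V, V_2 = 7.309 V, V_3 = 0.006157 V, V_5 = 7.286 V
The requested potential is V_3 = 0.006157 V.

Final answer: V_3 = 0.006157 V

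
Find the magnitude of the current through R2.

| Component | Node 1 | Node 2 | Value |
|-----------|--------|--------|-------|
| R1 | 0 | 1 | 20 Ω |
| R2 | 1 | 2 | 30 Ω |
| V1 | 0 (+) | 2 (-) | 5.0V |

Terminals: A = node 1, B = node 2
Nodal analysis, taking node 2 as the 0 V reference.
Source V1 fixes V_0 = 5 V.
KCL at each unknown node (sum of currents leaving = 0; resistances in Ω):
  Node 1: (V_1 - 5)/20 + (V_1 - 0)/30 = 0
Collecting terms: 0.08333 × V_1 = 0.25  =>  V_1 = 3 V
I_R2 = (V_1 - V_2)/R2 = (3 - 0)/30 = 0.1 A
|I_R2| = 0.1 A

Final answer: |I_R2| = 0.1 A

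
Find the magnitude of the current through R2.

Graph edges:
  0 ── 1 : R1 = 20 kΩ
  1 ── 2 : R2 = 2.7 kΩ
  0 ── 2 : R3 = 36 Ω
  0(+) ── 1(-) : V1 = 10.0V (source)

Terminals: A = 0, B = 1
Nodal analysis, taking node 1 as the 0 V reference.
Source V1 fixes V_0 = 10 V.
KCL at each unknown node (sum of currents leaving = 0; resistances in Ω):
  Node 2: (V_2 - 0)/2700 + (V_2 - 10)/36 = 0
Collecting terms: 0.02815 × V_2 = 0.2778  =>  V_2 = 9.868 V
I_R2 = (V_1 - V_2)/R2 = (0 - 9.868)/2700 = -0.003655 A
|I_R2| = 0.003655 A

Final answer: |I_R2| = 0.003655 A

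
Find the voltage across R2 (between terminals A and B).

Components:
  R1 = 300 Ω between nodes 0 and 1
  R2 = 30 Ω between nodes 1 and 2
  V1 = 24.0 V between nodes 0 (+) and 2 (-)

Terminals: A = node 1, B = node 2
R1 and R2 are in series across V1 (node 0 → node 1 → node 2), and the output A–B is taken across R2, so this is a voltage divider.
Series current: I = V1/(R1 + R2) = 24/(300 + 30) = 24/330 = 0.07273 A
V_R2 = I × R2 = V1 × R2/(R1 + R2) = 24 × 30/330 = 2.182 V

Final answer: 2.182 V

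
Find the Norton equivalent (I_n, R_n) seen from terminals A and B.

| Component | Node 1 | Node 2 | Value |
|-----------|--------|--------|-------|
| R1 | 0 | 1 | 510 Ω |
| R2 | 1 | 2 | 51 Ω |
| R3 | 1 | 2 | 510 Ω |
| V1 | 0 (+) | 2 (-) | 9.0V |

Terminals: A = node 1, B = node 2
Find the Thévenin equivalent first; then I_n = V_th/R_th and R_n = R_th.
Step 1 — V_th is the open-circuit voltage V_A - V_B (nothing connected across the terminals).
Nodal analysis, taking node 2 as the 0 V reference.
Source V1 fixes V_0 = 9 V.
KCL at each unknown node (sum of currents leaving = 0; resistances in Ω):
  Node 1: (V_1 - 9)/510 + (V_1 - 0)/51 + (V_1 - 0)/510 = 0
Collecting terms: 0.02353 × V_1 = 0.01765  =>  V_1 = 0.75 V
V_th = V_1 - V_2 = 0.75 - 0 = 0.75 V
Step 2 — R_th: zero the source — replace V1 by a short circuit (node 2 merges into node 0) — and find the resistance seen between A (node 1) and B (node 0).
Reduce the network between node 1 (A) and node 0 (B) by series/parallel combination:
  Rp1 = R1 ‖ R2 ‖ R3 (parallel, all between nodes 0 and 1) = 1/(1/510 + 1/51 + 1/510) = 42.5 Ω
R_th = 42.5 Ω
I_n = V_th/R_th = 0.75/42.5 = 0.01765 A, and R_n = R_th = 42.5 Ω

Final answer: I_n = 0.01765 A, R_n = 42.5 Ω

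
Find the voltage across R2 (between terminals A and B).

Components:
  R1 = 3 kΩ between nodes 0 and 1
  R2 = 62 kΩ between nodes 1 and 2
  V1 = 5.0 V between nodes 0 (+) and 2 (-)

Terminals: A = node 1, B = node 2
R1 and R2 are in series across V1 (node 0 → node 1 → node 2), and the output A–B is taken across R2, so this is a voltage divider.
Series current: I = V1/(R1 + R2) = 5/(3000 + 62000) = 5/65000 = 0.00007692 A
V_R2 = I × R2 = V1 × R2/(R1 + R2) = 5 × 62000/65000 = 4.769 V

Final answer: 4.769 V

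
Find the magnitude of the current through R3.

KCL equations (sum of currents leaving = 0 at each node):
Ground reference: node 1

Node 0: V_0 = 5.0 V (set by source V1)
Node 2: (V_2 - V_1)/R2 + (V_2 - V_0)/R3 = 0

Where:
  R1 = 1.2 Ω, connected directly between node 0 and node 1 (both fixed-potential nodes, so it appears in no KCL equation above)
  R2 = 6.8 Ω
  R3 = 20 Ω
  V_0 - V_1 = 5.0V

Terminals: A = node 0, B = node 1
Nodal analysis, taking node 1 as the 0 V reference.
Source V1 fixes V_0 = 5 V.
KCL at each unknown node (sum of currents leaving = 0; resistances in Ω):
  Node 2: (V_2 - 0)/6.8 + (V_2 - 5)/20 = 0
Collecting terms: 0.1971 × V_2 = 0.25  =>  V_2 = 1.269 V
I_R3 = (V_0 - V_2)/R3 = (5 - 1.269)/20 = 0.1866 A
|I_R3| = 0.1866 A

Final answer: |I_R3| = 0.1866 A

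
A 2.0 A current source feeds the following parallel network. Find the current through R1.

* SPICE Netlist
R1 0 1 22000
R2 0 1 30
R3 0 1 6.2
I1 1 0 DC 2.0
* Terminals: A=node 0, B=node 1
All resistors sit directly between nodes 0 and 1, so they are in parallel and share one voltage V; the full source current 2 A splits among them.
1/R_par = 1/22000 + 1/30 + 1/6.2 = 0.1947 S  =>  R_par = 5.137 Ω
V = I × R_par = 2 × 5.137 = 10.27 V
I_R1 = V/R1 = 10.27/22000 = 0.000467 A

Final answer: 0.000467 A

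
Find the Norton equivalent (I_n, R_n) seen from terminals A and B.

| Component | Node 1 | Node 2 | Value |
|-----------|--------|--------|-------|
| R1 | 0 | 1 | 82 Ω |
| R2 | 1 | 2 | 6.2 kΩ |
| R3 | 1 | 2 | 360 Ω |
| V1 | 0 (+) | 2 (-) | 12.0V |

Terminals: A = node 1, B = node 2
Find the Thévenin equivalent first; then I_n = V_th/R_th and R_n = R_th.
Step 1 — V_th is the open-circuit voltage V_A - V_B (nothing connected across the terminals).
Nodal analysis, taking node 2 as the 0 V reference.
Source V1 fixes V_0 = 12 V.
KCL at each unknown node (sum of currents leaving = 0; resistances in Ω):
  Node 1: (V_1 - 12)/82 + (V_1 - 0)/6200 + (V_1 - 0)/360 = 0
Collecting terms: 0.01513 × V_1 = 0.1463  =>  V_1 = 9.67 V
V_th = V_1 - V_2 = 9.67 - 0 = 9.67 V
Step 2 — R_th: zero the source — replace V1 by a short circuit (node 2 merges into node 0) — and find the resistance seen between A (node 1) and B (node 0).
Reduce the network between node 1 (A) and node 0 (B) by series/parallel combination:
  Rp1 = R1 ‖ R2 ‖ R3 (parallel, all between nodes 0 and 1) = 1/(1/82 + 1/6200 + 1/360) = 66.08 Ω
R_th = 66.08 Ω
I_n = V_th/R_th = 9.67/66.08 = 0.1463 A, and R_n = R_th = 66.08 Ω

Final answer: I_n = 0.1463 A, R_n = 66.08 Ω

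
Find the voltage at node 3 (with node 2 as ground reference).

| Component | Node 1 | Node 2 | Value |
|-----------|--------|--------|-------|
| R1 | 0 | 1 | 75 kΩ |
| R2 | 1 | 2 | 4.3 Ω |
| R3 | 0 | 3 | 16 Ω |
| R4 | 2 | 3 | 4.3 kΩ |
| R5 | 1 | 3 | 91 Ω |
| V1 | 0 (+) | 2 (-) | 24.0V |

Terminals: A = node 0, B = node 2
Nodal analysis, taking node 2 as the 0 V reference.
Source V1 fixes V_0 = 24 V.
KCL at each unknown node (sum of currents leaving = 0; resistances in Ω):
  Node 1: (V_1 - 24)/75000 + (V_1 - 0)/4.3 + (V_1 - V_3)/91 = 0
  Node 3: (V_3 - 24)/16 + (V_3 - 0)/4300 + (V_3 - V_1)/91 = 0
Collecting terms (coefficients in siemens):
  0.2436·V_1 - 0.01099·V_3 = 0.00032
  0.07372·V_3 - 0.01099·V_1 = 1.5
Determinant D = (0.2436)(0.07372) - (-0.01099)(-0.01099) = 0.01783
V_1 = [(0.00032)(0.07372) - (-0.01099)(1.5)]/D = 0.9256 V
V_3 = [(0.2436)(1.5) - (0.00032)(-0.01099)]/D = 20.48 V
The requested potential is V_3 = 20.48 V.

Final answer: V_3 = 20.48 V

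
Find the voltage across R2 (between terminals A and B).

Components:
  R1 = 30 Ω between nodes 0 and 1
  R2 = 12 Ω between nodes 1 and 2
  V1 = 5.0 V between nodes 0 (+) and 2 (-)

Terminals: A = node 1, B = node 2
R1 and R2 are in series across V1 (node 0 → node 1 → node 2), and the output A–B is taken across R2, so this is a voltage divider.
Series current: I = V1/(R1 + R2) = 5/(30 + 12) = 5/42 = 0.119 A
V_R2 = I × R2 = V1 × R2/(R1 + R2) = 5 × 12/42 = 1.429 V

Final answer: 1.429 V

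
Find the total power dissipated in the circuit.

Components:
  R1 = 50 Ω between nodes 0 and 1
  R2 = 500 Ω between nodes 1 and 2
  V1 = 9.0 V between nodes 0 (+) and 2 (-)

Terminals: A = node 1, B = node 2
Nodal analysis, taking node 2 as the 0 V reference.
Source V1 fixes V_0 = 9 V.
KCL at each unknown node (sum of currents leaving = 0; resistances in Ω):
  Node 1: (V_1 - 9)/50 + (V_1 - 0)/500 = 0
Collecting terms: 0.022 × V_1 = 0.18  =>  V_1 = 8.182 V
Power in each resistor, P = (ΔV)²/R:
  P_R1 = (9 - 8.182)²/50 = 0.01339 W
  P_R2 = (8.182 - 0)²/500 = 0.1339 W
P_total = P_R1 + P_R2 = 0.1473 W

Final answer: 0.1473 W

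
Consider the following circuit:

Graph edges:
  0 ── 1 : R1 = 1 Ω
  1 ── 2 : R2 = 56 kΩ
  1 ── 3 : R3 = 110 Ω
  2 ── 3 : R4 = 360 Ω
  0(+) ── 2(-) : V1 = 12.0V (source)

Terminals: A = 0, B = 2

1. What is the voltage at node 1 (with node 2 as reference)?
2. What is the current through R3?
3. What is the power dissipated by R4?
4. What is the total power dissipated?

Nodal analysis, taking node 2 as the 0 V reference.
Source V1 fixes V_0 = 12 V.
KCL at each unknown node (sum of currents leaving = 0; resistances in Ω):
  Node 1: (V_1 - 12)/1 + (V_1 - 0)/56000 + (V_1 - V_3)/110 = 0
  Node 3: (V_3 - V_1)/110 + (V_3 - 0)/360 = 0
Collecting terms (coefficients in siemens):
  1.009·V_1 - 0.009091·V_3 = 12
  0.01187·V_3 - 0.009091·V_1 = 0
Determinant D = (1.009)(0.01187) - (-0.009091)(-0.009091) = 0.01189
V_1 = [(12)(0.01187) - (-0.009091)(0)]/D = 11.97 V
V_3 = [(1.009)(0) - (12)(-0.009091)]/D = 9.172 V
Part 1:
  Read off the nodal solution: V_1 = 11.97 V
Part 2:
  I_R3 = (V_1 - V_3)/R3 = (11.97 - 9.172)/110 = 0.02548 A
  Magnitude: I_R3 = 0.02548 A
Part 3:
  I_R4 = (V_2 - V_3)/R4 = (0 - 9.172)/360 = -0.02548 A
  P_R4 = I_R4² × R4 = (-0.02548)² × 360 = 0.2337 W
Part 4:
  Power in each resistor, P = (ΔV)²/R:
    P_R1 = (12 - 11.97)²/1 = 0.00066 W
    P_R2 = (11.97 - 0)²/56000 = 0.00256 W
    P_R3 = (11.97 - 9.172)²/110 = 0.0714 W
    P_R4 = (0 - 9.172)²/360 = 0.2337 W
  P_total = P_R1 + P_R2 + P_R3 + P_R4 = 0.3083 W

Final answers:
1. V_1 = 11.97 V
2. I_R3 = 0.02548 A
3. P_R4 = 0.2337 W
4. P_total = 0.3083 W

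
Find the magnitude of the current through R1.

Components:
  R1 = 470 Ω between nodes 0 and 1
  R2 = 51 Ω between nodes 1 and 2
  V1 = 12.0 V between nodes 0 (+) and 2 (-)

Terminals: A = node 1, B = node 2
Nodal analysis, taking node 2 as the 0 V reference.
Source V1 fixes V_0 = 12 V.
KCL at each unknown node (sum of currents leaving = 0; resistances in Ω):
  Node 1: (V_1 - 12)/470 + (V_1 - 0)/51 = 0
Collecting terms: 0.02174 × V_1 = 0.02553  =>  V_1 = 1.175 V
I_R1 = (V_0 - V_1)/R1 = (12 - 1.175)/470 = 0.02303 A
|I_R1| = 0.02303 A

Final answer: |I_R1| = 0.02303 A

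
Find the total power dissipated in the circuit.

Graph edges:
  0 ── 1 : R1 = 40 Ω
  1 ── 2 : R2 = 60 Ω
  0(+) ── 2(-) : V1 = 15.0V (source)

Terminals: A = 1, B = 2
Nodal analysis, taking node 2 as the 0 V reference.
Source V1 fixes V_0 = 15 V.
KCL at each unknown node (sum of currents leaving = 0; resistances in Ω):
  Node 1: (V_1 - 15)/40 + (V_1 - 0)/60 = 0
Collecting terms: 0.04167 × V_1 = 0.375  =>  V_1 = 9 V
Power in each resistor, P = (ΔV)²/R:
  P_R1 = (15 - 9)²/40 = 0.9 W
  P_R2 = (9 - 0)²/60 = 1.35 W
P_total = P_R1 + P_R2 = 2.25 W

Final answer: 2.25 W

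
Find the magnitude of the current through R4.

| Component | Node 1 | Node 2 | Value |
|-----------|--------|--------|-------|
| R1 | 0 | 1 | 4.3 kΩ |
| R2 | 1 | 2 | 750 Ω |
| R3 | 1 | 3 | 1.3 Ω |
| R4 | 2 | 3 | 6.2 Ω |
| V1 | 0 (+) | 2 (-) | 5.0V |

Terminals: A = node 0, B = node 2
Nodal analysis, taking node 2 as the 0 V reference.
Source V1 fixes V_0 = 5 V.
KCL at each unknown node (sum of currents leaving = 0; resistances in Ω):
  Node 1: (V_1 - 5)/4300 + (V_1 - 0)/750 + (V_1 - V_3)/1.3 = 0
  Node 3: (V_3 - V_1)/1.3 + (V_3 - 0)/6.2 = 0
Collecting terms (coefficients in siemens):
  0.7708·V_1 - 0.7692·V_3 = 0.001163
  0.9305·V_3 - 0.7692·V_1 = 0
Determinant D = (0.7708)(0.9305) - (-0.7692)(-0.7692) = 0.1255
V_1 = [(0.001163)(0.9305) - (-0.7692)(0)]/D = 0.00862 V
V_3 = [(0.7708)(0) - (0.001163)(-0.7692)]/D = 0.007126 V
I_R4 = (V_2 - V_3)/R4 = (0 - 0.007126)/6.2 = -0.001149 A
|I_R4| = 0.001149 A

Final answer: |I_R4| = 0.001149 A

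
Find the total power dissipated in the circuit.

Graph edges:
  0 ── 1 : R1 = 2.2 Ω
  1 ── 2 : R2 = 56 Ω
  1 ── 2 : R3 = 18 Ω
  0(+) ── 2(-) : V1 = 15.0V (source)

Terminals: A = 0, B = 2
Nodal analysis, taking node 2 as the 0 V reference.
Source V1 fixes V_0 = 15 V.
KCL at each unknown node (sum of currents leaving = 0; resistances in Ω):
  Node 1: (V_1 - 15)/2.2 + (V_1 - 0)/56 + (V_1 - 0)/18 = 0
Collecting terms: 0.528 × V_1 = 6.818  =>  V_1 = 12.91 V
Power in each resistor, P = (ΔV)²/R:
  P_R1 = (15 - 12.91)²/2.2 = 1.977 W
  P_R2 = (12.91 - 0)²/56 = 2.978 W
  P_R3 = (12.91 - 0)²/18 = 9.265 W
P_total = P_R1 + P_R2 + P_R3 = 14.22 W

Final answer: 14.22 W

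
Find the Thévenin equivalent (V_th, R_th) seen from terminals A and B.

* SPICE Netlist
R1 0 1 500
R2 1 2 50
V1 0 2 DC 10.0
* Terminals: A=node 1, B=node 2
Step 1 — V_th is the open-circuit voltage V_A - V_B (nothing connected across the terminals).
Nodal analysis, taking node 2 as the 0 V reference.
Source V1 fixes V_0 = 10 V.
KCL at each unknown node (sum of currents leaving = 0; resistances in Ω):
  Node 1: (V_1 - 10)/500 + (V_1 - 0)/50 = 0
Collecting terms: 0.022 × V_1 = 0.02  =>  V_1 = 0.9091 V
V_th = V_1 - V_2 = 0.9091 - 0 = 0.9091 V
Step 2 — R_th: zero the source — replace V1 by a short circuit (node 2 merges into node 0) — and find the resistance seen between A (node 1) and B (node 0).
Reduce the network between node 1 (A) and node 0 (B) by series/parallel combination:
  Rp1 = R1 ‖ R2 (parallel, both between nodes 0 and 1) = 1/(1/500 + 1/50) = 45.45 Ω
R_th = 45.45 Ω

Final answer: V_th = 0.9091 V, R_th = 45.45 Ω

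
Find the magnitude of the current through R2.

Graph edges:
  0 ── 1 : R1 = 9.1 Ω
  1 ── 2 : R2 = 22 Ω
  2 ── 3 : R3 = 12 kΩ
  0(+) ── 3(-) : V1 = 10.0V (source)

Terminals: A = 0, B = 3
Nodal analysis, taking node 3 as the 0 V reference.
Source V1 fixes V_0 = 10 V.
KCL at each unknown node (sum of currents leaving = 0; resistances in Ω):
  Node 1: (V_1 - 10)/9.1 + (V_1 - V_2)/22 = 0
  Node 2: (V_2 - V_1)/22 + (V_2 - 0)/12000 = 0
Collecting terms (coefficients in siemens):
  0.1553·V_1 - 0.04545·V_2 = 1.099
  0.04554·V_2 - 0.04545·V_1 = 0
Determinant D = (0.1553)(0.04554) - (-0.04545)(-0.04545) = 0.005008
V_1 = [(1.099)(0.04554) - (-0.04545)(0)]/D = 9.992 V
V_2 = [(0.1553)(0) - (1.099)(-0.04545)]/D = 9.974 V
I_R2 = (V_1 - V_2)/R2 = (9.992 - 9.974)/22 = 0.0008312 A
|I_R2| = 0.0008312 A

Final answer: |I_R2| = 0.0008312 A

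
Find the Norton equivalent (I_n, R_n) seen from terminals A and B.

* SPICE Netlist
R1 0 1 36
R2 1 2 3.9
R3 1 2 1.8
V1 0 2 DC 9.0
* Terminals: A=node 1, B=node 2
Find the Thévenin equivalent first; then I_n = V_th/R_th and R_n = R_th.
Step 1 — V_th is the open-circuit voltage V_A - V_B (nothing connected across the terminals).
Nodal analysis, taking node 2 as the 0 V reference.
Source V1 fixes V_0 = 9 V.
KCL at each unknown node (sum of currents leaving = 0; resistances in Ω):
  Node 1: (V_1 - 9)/36 + (V_1 - 0)/3.9 + (V_1 - 0)/1.8 = 0
Collecting terms: 0.8397 × V_1 = 0.25  =>  V_1 = 0.2977 V
V_th = V_1 - V_2 = 0.2977 - 0 = 0.2977 V
Step 2 — R_th: zero the source — replace V1 by a short circuit (node 2 merges into node 0) — and find the resistance seen between A (node 1) and B (node 0).
Reduce the network between node 1 (A) and node 0 (B) by series/parallel combination:
  Rp1 = R1 ‖ R2 ‖ R3 (parallel, all between nodes 0 and 1) = 1/(1/36 + 1/3.9 + 1/1.8) = 1.191 Ω
R_th = 1.191 Ω
I_n = V_th/R_th = 0.2977/1.191 = 0.25 A, and R_n = R_th = 1.191 Ω

Final answer: I_n = 0.25 A, R_n = 1.191 Ω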